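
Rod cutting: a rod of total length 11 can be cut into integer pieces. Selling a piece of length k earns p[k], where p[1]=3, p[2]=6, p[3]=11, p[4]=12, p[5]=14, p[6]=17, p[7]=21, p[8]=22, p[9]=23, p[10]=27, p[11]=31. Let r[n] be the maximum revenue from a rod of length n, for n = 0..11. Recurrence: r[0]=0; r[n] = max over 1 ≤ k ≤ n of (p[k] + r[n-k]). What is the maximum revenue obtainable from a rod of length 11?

39

   n    0    1    2    3    4    5    6    7    8    9   10   11
r[n]    0    3    6   11   14   17   22   25   28   33   36   39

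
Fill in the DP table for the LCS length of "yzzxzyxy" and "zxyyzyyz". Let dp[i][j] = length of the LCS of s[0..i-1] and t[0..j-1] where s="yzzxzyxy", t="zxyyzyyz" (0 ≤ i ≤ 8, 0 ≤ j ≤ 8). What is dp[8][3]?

3

   ''  z  x  y  y  z  y  y  z
''  0  0  0  0  0  0  0  0  0
 y  0  0  0  1  1  1  1  1  1
 z  0  1  1  1  1  2  2  2  2
 z  0  1  1  1  1  2  2  2  3
 x  0  1  2  2  2  2  2  2  3
 z  0  1  2  2  2  3  3  3  3
 y  0  1  2  3  3  3  4  4  4
 x  0  1  2  3  3  3  4  4  4
 y  0  1  2  3  4  4  4  5  5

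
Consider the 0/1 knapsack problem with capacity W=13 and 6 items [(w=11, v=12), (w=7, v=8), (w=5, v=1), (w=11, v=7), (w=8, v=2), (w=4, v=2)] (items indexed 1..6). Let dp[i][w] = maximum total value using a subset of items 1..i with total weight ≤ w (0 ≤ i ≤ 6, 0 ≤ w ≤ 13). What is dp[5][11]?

i\w   0   1   2   3   4   5   6   7   8   9  10  11  12  13
  0   0   0   0   0   0   0   0   0   0   0   0   0   0   0
  1   0   0   0   0   0   0   0   0   0   0   0  12  12  12
  2   0   0   0   0   0   0   0   8   8   8   8  12  12  12
  3   0   0   0   0   0   1   1   8   8   8   8  12  12  12
  4   0   0   0   0   0   1   1   8   8   8   8  12  12  12
  5   0   0   0   0   0   1   1   8   8   8   8  12  12  12
  6   0   0   0   0   2   2   2   8   8   8   8  12  12  12

12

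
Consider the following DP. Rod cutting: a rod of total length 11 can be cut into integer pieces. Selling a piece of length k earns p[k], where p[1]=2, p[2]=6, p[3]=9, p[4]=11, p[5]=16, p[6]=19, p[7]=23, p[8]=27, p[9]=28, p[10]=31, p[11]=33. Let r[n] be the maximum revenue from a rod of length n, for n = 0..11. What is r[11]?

36

   n    0    1    2    3    4    5    6    7    8    9   10   11
r[n]    0    2    6    9   12   16   19   23   27   29   33   36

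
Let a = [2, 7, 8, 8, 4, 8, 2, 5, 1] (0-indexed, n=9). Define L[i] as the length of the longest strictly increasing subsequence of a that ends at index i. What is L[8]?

   i    0    1    2    3    4    5    6    7    8
a[i]    2    7    8    8    4    8    2    5    1
L[i]    1    2    3    3    2    3    1    3    1

1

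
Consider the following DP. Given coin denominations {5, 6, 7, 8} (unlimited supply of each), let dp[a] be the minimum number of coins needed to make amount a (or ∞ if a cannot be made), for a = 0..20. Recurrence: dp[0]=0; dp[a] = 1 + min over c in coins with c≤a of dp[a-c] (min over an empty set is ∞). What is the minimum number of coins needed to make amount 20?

 a  0  1  2  3  4  5  6  7  8  9 10 11 12 13 14 15 16 17 18 19 20
dp  0  -  -  -  -  1  1  1  1  -  2  2  2  2  2  2  2  3  3  3  3
(- denotes ∞ / unreachable)

3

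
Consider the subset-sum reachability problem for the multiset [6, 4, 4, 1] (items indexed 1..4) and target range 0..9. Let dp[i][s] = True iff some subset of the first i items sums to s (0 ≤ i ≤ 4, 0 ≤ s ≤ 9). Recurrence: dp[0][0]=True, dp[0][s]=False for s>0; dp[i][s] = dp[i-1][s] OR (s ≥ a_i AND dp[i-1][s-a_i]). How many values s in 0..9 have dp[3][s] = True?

4

i\s   0   1   2   3   4   5   6   7   8   9
  0   T   F   F   F   F   F   F   F   F   F
  1   T   F   F   F   F   F   T   F   F   F
  2   T   F   F   F   T   F   T   F   F   F
  3   T   F   F   F   T   F   T   F   T   F
  4   T   T   F   F   T   T   T   T   T   T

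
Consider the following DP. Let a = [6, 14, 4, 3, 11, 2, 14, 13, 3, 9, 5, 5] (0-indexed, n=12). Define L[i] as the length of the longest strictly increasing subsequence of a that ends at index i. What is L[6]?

   i    0    1    2    3    4    5    6    7    8    9   10   11
a[i]    6   14    4    3   11    2   14   13    3    9    5    5
L[i]    1    2    1    1    2    1    3    3    2    3    3    3

3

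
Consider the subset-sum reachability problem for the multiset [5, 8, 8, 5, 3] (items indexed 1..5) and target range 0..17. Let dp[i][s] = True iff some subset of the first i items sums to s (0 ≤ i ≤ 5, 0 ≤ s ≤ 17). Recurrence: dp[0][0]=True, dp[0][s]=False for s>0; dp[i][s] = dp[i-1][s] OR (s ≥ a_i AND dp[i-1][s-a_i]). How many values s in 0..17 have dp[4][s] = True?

6

i\s   0   1   2   3   4   5   6   7   8   9  10  11  12  13  14  15  16  17
  0   T   F   F   F   F   F   F   F   F   F   F   F   F   F   F   F   F   F
  1   T   F   F   F   F   T   F   F   F   F   F   F   F   F   F   F   F   F
  2   T   F   F   F   F   T   F   F   T   F   F   F   F   T   F   F   F   F
  3   T   F   F   F   F   T   F   F   T   F   F   F   F   T   F   F   T   F
  4   T   F   F   F   F   T   F   F   T   F   T   F   F   T   F   F   T   F
  5   T   F   F   T   F   T   F   F   T   F   T   T   F   T   F   F   T   F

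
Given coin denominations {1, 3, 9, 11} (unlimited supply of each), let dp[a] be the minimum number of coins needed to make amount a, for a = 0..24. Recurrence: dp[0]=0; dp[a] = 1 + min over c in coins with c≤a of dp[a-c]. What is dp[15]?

 a  0  1  2  3  4  5  6  7  8  9 10 11 12 13 14 15 16 17 18 19 20 21 22 23 24
dp  0  1  2  1  2  3  2  3  4  1  2  1  2  3  2  3  4  3  2  3  2  3  2  3  4

3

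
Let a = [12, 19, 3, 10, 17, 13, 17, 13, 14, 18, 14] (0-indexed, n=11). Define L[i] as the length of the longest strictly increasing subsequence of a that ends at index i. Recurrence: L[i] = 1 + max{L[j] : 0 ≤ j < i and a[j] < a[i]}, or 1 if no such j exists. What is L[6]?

4

   i    0    1    2    3    4    5    6    7    8    9   10
a[i]   12   19    3   10   17   13   17   13   14   18   14
L[i]    1    2    1    2    3    3    4    3    4    5    4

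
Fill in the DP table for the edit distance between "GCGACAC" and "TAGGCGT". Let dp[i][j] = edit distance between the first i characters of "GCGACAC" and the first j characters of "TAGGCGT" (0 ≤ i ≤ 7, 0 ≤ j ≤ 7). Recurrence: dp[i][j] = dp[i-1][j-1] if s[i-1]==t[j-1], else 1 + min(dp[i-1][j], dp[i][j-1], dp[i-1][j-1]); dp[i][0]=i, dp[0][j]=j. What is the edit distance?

5

   ''  T  A  G  G  C  G  T
''  0  1  2  3  4  5  6  7
 G  1  1  2  2  3  4  5  6
 C  2  2  2  3  3  3  4  5
 G  3  3  3  2  3  4  3  4
 A  4  4  3  3  3  4  4  4
 C  5  5  4  4  4  3  4  5
 A  6  6  5  5  5  4  4  5
 C  7  7  6  6  6  5  5  5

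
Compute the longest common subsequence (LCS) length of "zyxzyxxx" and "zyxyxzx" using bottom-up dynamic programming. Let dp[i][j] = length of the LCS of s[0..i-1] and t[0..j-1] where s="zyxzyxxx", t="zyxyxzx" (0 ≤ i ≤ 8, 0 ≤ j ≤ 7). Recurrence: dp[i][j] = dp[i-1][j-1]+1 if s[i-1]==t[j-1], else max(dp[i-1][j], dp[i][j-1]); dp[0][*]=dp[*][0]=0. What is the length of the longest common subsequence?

   ''  z  y  x  y  x  z  x
''  0  0  0  0  0  0  0  0
 z  0  1  1  1  1  1  1  1
 y  0  1  2  2  2  2  2  2
 x  0  1  2  3  3  3  3  3
 z  0  1  2  3  3  3  4  4
 y  0  1  2  3  4  4  4  4
 x  0  1  2  3  4  5  5  5
 x  0  1  2  3  4  5  5  6
 x  0  1  2  3  4  5  5  6

6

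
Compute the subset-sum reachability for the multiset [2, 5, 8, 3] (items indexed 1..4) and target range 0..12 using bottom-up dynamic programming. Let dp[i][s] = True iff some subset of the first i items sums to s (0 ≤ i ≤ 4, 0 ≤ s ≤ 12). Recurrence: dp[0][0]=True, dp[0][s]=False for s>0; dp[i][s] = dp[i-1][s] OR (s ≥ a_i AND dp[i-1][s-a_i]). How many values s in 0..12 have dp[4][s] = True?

8

i\s   0   1   2   3   4   5   6   7   8   9  10  11  12
  0   T   F   F   F   F   F   F   F   F   F   F   F   F
  1   T   F   T   F   F   F   F   F   F   F   F   F   F
  2   T   F   T   F   F   T   F   T   F   F   F   F   F
  3   T   F   T   F   F   T   F   T   T   F   T   F   F
  4   T   F   T   T   F   T   F   T   T   F   T   T   F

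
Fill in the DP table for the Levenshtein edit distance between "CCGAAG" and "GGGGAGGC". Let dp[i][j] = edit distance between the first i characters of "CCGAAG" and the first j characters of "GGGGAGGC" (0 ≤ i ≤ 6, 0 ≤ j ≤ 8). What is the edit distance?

   ''  G  G  G  G  A  G  G  C
''  0  1  2  3  4  5  6  7  8
 C  1  1  2  3  4  5  6  7  7
 C  2  2  2  3  4  5  6  7  7
 G  3  2  2  2  3  4  5  6  7
 A  4  3  3  3  3  3  4  5  6
 A  5  4  4  4  4  3  4  5  6
 G  6  5  4  4  4  4  3  4  5

5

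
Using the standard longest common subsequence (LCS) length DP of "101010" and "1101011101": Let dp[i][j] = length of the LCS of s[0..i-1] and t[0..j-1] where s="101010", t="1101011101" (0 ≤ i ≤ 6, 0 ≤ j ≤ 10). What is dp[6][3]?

   ''  1  1  0  1  0  1  1  1  0  1
''  0  0  0  0  0  0  0  0  0  0  0
 1  0  1  1  1  1  1  1  1  1  1  1
 0  0  1  1  2  2  2  2  2  2  2  2
 1  0  1  2  2  3  3  3  3  3  3  3
 0  0  1  2  3  3  4  4  4  4  4  4
 1  0  1  2  3  4  4  5  5  5  5  5
 0  0  1  2  3  4  5  5  5  5  6  6

3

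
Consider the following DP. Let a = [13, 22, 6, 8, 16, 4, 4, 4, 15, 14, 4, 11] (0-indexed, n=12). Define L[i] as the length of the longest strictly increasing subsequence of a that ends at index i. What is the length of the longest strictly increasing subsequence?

   i    0    1    2    3    4    5    6    7    8    9   10   11
a[i]   13   22    6    8   16    4    4    4   15   14    4   11
L[i]    1    2    1    2    3    1    1    1    3    3    1    3

3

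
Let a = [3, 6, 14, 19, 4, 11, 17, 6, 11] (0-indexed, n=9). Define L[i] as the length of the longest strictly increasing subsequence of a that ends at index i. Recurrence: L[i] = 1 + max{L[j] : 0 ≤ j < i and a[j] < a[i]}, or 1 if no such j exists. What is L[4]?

   i    0    1    2    3    4    5    6    7    8
a[i]    3    6   14   19    4   11   17    6   11
L[i]    1    2    3    4    2    3    4    3    4

2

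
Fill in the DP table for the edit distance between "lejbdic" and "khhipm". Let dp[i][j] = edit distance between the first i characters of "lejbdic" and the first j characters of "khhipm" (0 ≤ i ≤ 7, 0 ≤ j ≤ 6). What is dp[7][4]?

   ''  k  h  h  i  p  m
''  0  1  2  3  4  5  6
 l  1  1  2  3  4  5  6
 e  2  2  2  3  4  5  6
 j  3  3  3  3  4  5  6
 b  4  4  4  4  4  5  6
 d  5  5  5  5  5  5  6
 i  6  6  6  6  5  6  6
 c  7  7  7  7  6  6  7

6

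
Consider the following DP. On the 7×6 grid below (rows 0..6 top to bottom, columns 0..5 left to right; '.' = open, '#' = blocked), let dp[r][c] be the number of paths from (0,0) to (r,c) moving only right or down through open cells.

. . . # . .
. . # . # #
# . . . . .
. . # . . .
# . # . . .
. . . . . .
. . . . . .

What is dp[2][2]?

2

r\c   0   1   2   3   4   5
  0   1   1   1   0   0   0
  1   1   2   0   0   0   0
  2   0   2   2   2   2   2
  3   0   2   0   2   4   6
  4   0   2   0   2   6  12
  5   0   2   2   4  10  22
  6   0   2   4   8  18  40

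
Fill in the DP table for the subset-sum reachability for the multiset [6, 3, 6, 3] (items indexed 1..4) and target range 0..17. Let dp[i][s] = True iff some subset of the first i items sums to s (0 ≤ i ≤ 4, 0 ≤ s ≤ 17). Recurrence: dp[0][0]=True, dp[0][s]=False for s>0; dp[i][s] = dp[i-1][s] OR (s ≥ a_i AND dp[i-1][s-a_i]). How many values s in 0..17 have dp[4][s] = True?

i\s   0   1   2   3   4   5   6   7   8   9  10  11  12  13  14  15  16  17
  0   T   F   F   F   F   F   F   F   F   F   F   F   F   F   F   F   F   F
  1   T   F   F   F   F   F   T   F   F   F   F   F   F   F   F   F   F   F
  2   T   F   F   T   F   F   T   F   F   T   F   F   F   F   F   F   F   F
  3   T   F   F   T   F   F   T   F   F   T   F   F   T   F   F   T   F   F
  4   T   F   F   T   F   F   T   F   F   T   F   F   T   F   F   T   F   F

6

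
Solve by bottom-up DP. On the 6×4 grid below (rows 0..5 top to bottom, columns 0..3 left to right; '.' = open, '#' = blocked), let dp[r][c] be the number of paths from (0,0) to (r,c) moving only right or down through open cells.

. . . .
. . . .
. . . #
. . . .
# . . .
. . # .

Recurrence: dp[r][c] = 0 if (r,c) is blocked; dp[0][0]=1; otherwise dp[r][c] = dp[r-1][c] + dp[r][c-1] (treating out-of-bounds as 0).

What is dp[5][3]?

24

r\c   0   1   2   3
  0   1   1   1   1
  1   1   2   3   4
  2   1   3   6   0
  3   1   4  10  10
  4   0   4  14  24
  5   0   4   0  24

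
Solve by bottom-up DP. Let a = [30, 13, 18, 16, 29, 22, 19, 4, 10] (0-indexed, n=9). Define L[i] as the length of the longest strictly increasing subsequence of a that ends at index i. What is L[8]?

   i    0    1    2    3    4    5    6    7    8
a[i]   30   13   18   16   29   22   19    4   10
L[i]    1    1    2    2    3    3    3    1    2

2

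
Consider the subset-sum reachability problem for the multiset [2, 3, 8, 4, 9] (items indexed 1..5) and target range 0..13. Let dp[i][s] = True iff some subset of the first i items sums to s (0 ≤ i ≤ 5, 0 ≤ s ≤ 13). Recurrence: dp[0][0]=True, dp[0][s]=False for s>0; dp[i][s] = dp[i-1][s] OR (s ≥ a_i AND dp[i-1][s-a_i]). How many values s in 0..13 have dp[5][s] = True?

i\s   0   1   2   3   4   5   6   7   8   9  10  11  12  13
  0   T   F   F   F   F   F   F   F   F   F   F   F   F   F
  1   T   F   T   F   F   F   F   F   F   F   F   F   F   F
  2   T   F   T   T   F   T   F   F   F   F   F   F   F   F
  3   T   F   T   T   F   T   F   F   T   F   T   T   F   T
  4   T   F   T   T   T   T   T   T   T   T   T   T   T   T
  5   T   F   T   T   T   T   T   T   T   T   T   T   T   T

13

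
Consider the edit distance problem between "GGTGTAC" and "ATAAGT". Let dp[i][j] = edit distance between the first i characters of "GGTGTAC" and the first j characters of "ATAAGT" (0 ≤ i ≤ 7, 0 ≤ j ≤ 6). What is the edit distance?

   ''  A  T  A  A  G  T
''  0  1  2  3  4  5  6
 G  1  1  2  3  4  4  5
 G  2  2  2  3  4  4  5
 T  3  3  2  3  4  5  4
 G  4  4  3  3  4  4  5
 T  5  5  4  4  4  5  4
 A  6  5  5  4  4  5  5
 C  7  6  6  5  5  5  6

6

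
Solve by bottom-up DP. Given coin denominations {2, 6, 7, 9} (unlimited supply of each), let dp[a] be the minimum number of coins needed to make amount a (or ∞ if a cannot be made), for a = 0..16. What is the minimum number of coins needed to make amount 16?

2

 a  0  1  2  3  4  5  6  7  8  9 10 11 12 13 14 15 16
dp  0  -  1  -  2  -  1  1  2  1  3  2  2  2  2  2  2
(- denotes ∞ / unreachable)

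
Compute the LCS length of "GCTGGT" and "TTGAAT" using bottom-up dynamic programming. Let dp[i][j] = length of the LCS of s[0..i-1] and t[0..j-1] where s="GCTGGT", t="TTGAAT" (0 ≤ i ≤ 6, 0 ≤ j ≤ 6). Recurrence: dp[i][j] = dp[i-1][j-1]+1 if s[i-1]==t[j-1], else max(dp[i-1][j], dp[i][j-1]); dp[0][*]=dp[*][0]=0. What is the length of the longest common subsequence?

3

   ''  T  T  G  A  A  T
''  0  0  0  0  0  0  0
 G  0  0  0  1  1  1  1
 C  0  0  0  1  1  1  1
 T  0  1  1  1  1  1  2
 G  0  1  1  2  2  2  2
 G  0  1  1  2  2  2  2
 T  0  1  2  2  2  2  3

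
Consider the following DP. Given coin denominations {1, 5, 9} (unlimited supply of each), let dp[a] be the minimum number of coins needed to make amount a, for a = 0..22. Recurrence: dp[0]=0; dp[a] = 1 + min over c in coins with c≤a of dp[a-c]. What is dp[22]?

6

 a  0  1  2  3  4  5  6  7  8  9 10 11 12 13 14 15 16 17 18 19 20 21 22
dp  0  1  2  3  4  1  2  3  4  1  2  3  4  5  2  3  4  5  2  3  4  5  6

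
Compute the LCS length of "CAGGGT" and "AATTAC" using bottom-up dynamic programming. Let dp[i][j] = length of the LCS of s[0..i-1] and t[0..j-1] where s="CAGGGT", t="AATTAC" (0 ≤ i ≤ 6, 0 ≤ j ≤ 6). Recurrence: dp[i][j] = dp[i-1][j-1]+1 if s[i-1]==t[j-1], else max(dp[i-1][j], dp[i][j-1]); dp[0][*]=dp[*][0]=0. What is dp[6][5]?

2

   ''  A  A  T  T  A  C
''  0  0  0  0  0  0  0
 C  0  0  0  0  0  0  1
 A  0  1  1  1  1  1  1
 G  0  1  1  1  1  1  1
 G  0  1  1  1  1  1  1
 G  0  1  1  1  1  1  1
 T  0  1  1  2  2  2  2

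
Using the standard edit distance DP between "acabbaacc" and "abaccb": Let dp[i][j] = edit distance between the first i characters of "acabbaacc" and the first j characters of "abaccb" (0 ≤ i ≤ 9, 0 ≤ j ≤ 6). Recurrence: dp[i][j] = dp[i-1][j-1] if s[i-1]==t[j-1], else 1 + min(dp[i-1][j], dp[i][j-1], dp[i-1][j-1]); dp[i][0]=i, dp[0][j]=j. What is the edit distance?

   ''  a  b  a  c  c  b
''  0  1  2  3  4  5  6
 a  1  0  1  2  3  4  5
 c  2  1  1  2  2  3  4
 a  3  2  2  1  2  3  4
 b  4  3  2  2  2  3  3
 b  5  4  3  3  3  3  3
 a  6  5  4  3  4  4  4
 a  7  6  5  4  4  5  5
 c  8  7  6  5  4  4  5
 c  9  8  7  6  5  4  5

5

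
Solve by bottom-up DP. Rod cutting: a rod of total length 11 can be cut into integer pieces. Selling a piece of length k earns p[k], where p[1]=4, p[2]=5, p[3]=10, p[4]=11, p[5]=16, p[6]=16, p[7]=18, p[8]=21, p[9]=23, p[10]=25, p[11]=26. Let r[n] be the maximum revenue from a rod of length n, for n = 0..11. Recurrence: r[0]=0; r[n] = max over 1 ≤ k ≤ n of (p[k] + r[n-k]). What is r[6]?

   n    0    1    2    3    4    5    6    7    8    9   10   11
r[n]    0    4    8   12   16   20   24   28   32   36   40   44

24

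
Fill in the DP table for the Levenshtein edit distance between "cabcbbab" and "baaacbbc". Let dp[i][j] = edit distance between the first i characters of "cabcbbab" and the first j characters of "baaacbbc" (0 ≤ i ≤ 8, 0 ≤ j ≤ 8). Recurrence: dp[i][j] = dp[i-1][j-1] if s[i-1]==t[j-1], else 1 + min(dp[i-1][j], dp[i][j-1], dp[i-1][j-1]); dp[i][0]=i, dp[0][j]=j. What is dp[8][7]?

5

   ''  b  a  a  a  c  b  b  c
''  0  1  2  3  4  5  6  7  8
 c  1  1  2  3  4  4  5  6  7
 a  2  2  1  2  3  4  5  6  7
 b  3  2  2  2  3  4  4  5  6
 c  4  3  3  3  3  3  4  5  5
 b  5  4  4  4  4  4  3  4  5
 b  6  5  5  5  5  5  4  3  4
 a  7  6  5  5  5  6  5  4  4
 b  8  7  6  6  6  6  6  5  5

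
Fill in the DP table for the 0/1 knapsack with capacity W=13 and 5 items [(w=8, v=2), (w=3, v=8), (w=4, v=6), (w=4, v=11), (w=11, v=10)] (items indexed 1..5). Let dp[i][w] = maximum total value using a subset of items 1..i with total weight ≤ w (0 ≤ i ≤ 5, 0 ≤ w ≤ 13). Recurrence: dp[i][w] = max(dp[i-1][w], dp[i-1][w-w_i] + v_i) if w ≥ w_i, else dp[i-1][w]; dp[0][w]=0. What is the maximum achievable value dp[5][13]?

i\w   0   1   2   3   4   5   6   7   8   9  10  11  12  13
  0   0   0   0   0   0   0   0   0   0   0   0   0   0   0
  1   0   0   0   0   0   0   0   0   2   2   2   2   2   2
  2   0   0   0   8   8   8   8   8   8   8   8  10  10  10
  3   0   0   0   8   8   8   8  14  14  14  14  14  14  14
  4   0   0   0   8  11  11  11  19  19  19  19  25  25  25
  5   0   0   0   8  11  11  11  19  19  19  19  25  25  25

25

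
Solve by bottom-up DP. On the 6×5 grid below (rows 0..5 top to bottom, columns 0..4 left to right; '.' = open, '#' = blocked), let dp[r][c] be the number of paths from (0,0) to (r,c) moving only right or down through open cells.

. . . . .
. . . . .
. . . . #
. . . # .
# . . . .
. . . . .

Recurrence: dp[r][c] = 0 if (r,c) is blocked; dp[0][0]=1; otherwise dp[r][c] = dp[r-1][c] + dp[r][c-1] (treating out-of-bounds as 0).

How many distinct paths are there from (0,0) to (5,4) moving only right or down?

r\c   0   1   2   3   4
  0   1   1   1   1   1
  1   1   2   3   4   5
  2   1   3   6  10   0
  3   1   4  10   0   0
  4   0   4  14  14  14
  5   0   4  18  32  46

46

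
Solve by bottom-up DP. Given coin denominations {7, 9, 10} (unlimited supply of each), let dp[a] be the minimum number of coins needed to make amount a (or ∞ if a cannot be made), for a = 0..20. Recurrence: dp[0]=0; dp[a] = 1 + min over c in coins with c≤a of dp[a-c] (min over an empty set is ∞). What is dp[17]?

2

 a  0  1  2  3  4  5  6  7  8  9 10 11 12 13 14 15 16 17 18 19 20
dp  0  -  -  -  -  -  -  1  -  1  1  -  -  -  2  -  2  2  2  2  2
(- denotes ∞ / unreachable)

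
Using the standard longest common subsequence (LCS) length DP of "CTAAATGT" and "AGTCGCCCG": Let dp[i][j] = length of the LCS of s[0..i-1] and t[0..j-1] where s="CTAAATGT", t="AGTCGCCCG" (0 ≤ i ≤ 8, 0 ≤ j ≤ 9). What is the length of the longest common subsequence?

   ''  A  G  T  C  G  C  C  C  G
''  0  0  0  0  0  0  0  0  0  0
 C  0  0  0  0  1  1  1  1  1  1
 T  0  0  0  1  1  1  1  1  1  1
 A  0  1  1  1  1  1  1  1  1  1
 A  0  1  1  1  1  1  1  1  1  1
 A  0  1  1  1  1  1  1  1  1  1
 T  0  1  1  2  2  2  2  2  2  2
 G  0  1  2  2  2  3  3  3  3  3
 T  0  1  2  3  3  3  3  3  3  3

3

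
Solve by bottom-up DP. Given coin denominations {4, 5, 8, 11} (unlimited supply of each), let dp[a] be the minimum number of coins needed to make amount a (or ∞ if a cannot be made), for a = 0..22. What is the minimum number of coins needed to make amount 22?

2

 a  0  1  2  3  4  5  6  7  8  9 10 11 12 13 14 15 16 17 18 19 20 21 22
dp  0  -  -  -  1  1  -  -  1  2  2  1  2  2  3  2  2  3  3  2  3  3  2
(- denotes ∞ / unreachable)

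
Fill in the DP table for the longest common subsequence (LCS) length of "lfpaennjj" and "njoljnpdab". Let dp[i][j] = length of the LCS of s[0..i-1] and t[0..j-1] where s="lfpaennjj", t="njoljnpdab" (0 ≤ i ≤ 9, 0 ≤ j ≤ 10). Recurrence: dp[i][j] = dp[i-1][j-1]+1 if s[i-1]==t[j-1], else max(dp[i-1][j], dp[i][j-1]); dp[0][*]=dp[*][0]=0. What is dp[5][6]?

1

   ''  n  j  o  l  j  n  p  d  a  b
''  0  0  0  0  0  0  0  0  0  0  0
 l  0  0  0  0  1  1  1  1  1  1  1
 f  0  0  0  0  1  1  1  1  1  1  1
 p  0  0  0  0  1  1  1  2  2  2  2
 a  0  0  0  0  1  1  1  2  2  3  3
 e  0  0  0  0  1  1  1  2  2  3  3
 n  0  1  1  1  1  1  2  2  2  3  3
 n  0  1  1  1  1  1  2  2  2  3  3
 j  0  1  2  2  2  2  2  2  2  3  3
 j  0  1  2  2  2  3  3  3  3  3  3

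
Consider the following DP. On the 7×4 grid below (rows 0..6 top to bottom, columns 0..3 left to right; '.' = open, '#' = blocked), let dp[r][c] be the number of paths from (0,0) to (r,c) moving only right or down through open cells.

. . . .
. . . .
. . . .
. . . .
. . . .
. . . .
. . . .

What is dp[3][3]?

r\c   0   1   2   3
  0   1   1   1   1
  1   1   2   3   4
  2   1   3   6  10
  3   1   4  10  20
  4   1   5  15  35
  5   1   6  21  56
  6   1   7  28  84

20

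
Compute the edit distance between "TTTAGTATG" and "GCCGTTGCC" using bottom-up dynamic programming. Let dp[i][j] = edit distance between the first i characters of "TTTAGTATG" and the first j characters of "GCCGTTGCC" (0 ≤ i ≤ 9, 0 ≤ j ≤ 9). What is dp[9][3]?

   ''  G  C  C  G  T  T  G  C  C
''  0  1  2  3  4  5  6  7  8  9
 T  1  1  2  3  4  4  5  6  7  8
 T  2  2  2  3  4  4  4  5  6  7
 T  3  3  3  3  4  4  4  5  6  7
 A  4  4  4  4  4  5  5  5  6  7
 G  5  4  5  5  4  5  6  5  6  7
 T  6  5  5  6  5  4  5  6  6  7
 A  7  6  6  6  6  5  5  6  7  7
 T  8  7  7  7  7  6  5  6  7  8
 G  9  8  8  8  7  7  6  5  6  7

8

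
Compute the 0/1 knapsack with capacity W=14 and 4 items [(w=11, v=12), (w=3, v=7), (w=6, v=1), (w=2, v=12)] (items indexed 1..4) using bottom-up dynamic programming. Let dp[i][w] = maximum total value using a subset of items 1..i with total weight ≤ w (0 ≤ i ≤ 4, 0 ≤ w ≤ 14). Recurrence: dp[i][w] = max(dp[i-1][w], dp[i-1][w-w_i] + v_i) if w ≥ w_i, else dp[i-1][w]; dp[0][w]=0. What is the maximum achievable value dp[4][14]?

i\w   0   1   2   3   4   5   6   7   8   9  10  11  12  13  14
  0   0   0   0   0   0   0   0   0   0   0   0   0   0   0   0
  1   0   0   0   0   0   0   0   0   0   0   0  12  12  12  12
  2   0   0   0   7   7   7   7   7   7   7   7  12  12  12  19
  3   0   0   0   7   7   7   7   7   7   8   8  12  12  12  19
  4   0   0  12  12  12  19  19  19  19  19  19  20  20  24  24

24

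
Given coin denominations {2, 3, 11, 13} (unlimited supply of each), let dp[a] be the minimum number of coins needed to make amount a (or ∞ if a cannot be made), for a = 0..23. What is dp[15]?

2

 a  0  1  2  3  4  5  6  7  8  9 10 11 12 13 14 15 16 17 18 19 20 21 22 23
dp  0  -  1  1  2  2  2  3  3  3  4  1  4  1  2  2  2  3  3  3  4  4  2  5
(- denotes ∞ / unreachable)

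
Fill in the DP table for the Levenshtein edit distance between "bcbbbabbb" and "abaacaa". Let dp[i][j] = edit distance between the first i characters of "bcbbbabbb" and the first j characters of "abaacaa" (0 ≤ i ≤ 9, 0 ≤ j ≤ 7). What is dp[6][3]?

   ''  a  b  a  a  c  a  a
''  0  1  2  3  4  5  6  7
 b  1  1  1  2  3  4  5  6
 c  2  2  2  2  3  3  4  5
 b  3  3  2  3  3  4  4  5
 b  4  4  3  3  4  4  5  5
 b  5  5  4  4  4  5  5  6
 a  6  5  5  4  4  5  5  5
 b  7  6  5  5  5  5  6  6
 b  8  7  6  6  6  6  6  7
 b  9  8  7  7  7  7  7  7

4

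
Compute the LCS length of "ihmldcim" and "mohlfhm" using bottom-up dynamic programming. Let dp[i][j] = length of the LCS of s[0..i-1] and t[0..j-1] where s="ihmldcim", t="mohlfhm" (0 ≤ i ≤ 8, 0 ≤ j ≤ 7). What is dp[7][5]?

   ''  m  o  h  l  f  h  m
''  0  0  0  0  0  0  0  0
 i  0  0  0  0  0  0  0  0
 h  0  0  0  1  1  1  1  1
 m  0  1  1  1  1  1  1  2
 l  0  1  1  1  2  2  2  2
 d  0  1  1  1  2  2  2  2
 c  0  1  1  1  2  2  2  2
 i  0  1  1  1  2  2  2  2
 m  0  1  1  1  2  2  2  3

2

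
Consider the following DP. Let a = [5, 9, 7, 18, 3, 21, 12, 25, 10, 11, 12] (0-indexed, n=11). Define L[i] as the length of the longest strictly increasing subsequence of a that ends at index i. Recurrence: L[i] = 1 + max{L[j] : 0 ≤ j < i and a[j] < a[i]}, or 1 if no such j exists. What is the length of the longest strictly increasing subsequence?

   i    0    1    2    3    4    5    6    7    8    9   10
a[i]    5    9    7   18    3   21   12   25   10   11   12
L[i]    1    2    2    3    1    4    3    5    3    4    5

5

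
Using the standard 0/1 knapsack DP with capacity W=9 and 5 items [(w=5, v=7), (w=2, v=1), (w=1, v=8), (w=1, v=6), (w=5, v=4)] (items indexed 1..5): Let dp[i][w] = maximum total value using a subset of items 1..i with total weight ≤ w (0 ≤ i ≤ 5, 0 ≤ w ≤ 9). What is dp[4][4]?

i\w   0   1   2   3   4   5   6   7   8   9
  0   0   0   0   0   0   0   0   0   0   0
  1   0   0   0   0   0   7   7   7   7   7
  2   0   0   1   1   1   7   7   8   8   8
  3   0   8   8   9   9   9  15  15  16  16
  4   0   8  14  14  15  15  15  21  21  22
  5   0   8  14  14  15  15  15  21  21  22

15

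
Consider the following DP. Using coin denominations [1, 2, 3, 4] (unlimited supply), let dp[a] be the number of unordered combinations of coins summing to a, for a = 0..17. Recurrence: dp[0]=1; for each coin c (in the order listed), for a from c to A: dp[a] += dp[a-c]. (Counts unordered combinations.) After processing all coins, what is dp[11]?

27

after  coin     0     1     2     3     4     5     6     7     8     9    10    11    12    13    14    15    16    17
          1     1     1     1     1     1     1     1     1     1     1     1     1     1     1     1     1     1     1
          2     1     1     2     2     3     3     4     4     5     5     6     6     7     7     8     8     9     9
          3     1     1     2     3     4     5     7     8    10    12    14    16    19    21    24    27    30    33
          4     1     1     2     3     5     6     9    11    15    18    23    27    34    39    47    54    64    72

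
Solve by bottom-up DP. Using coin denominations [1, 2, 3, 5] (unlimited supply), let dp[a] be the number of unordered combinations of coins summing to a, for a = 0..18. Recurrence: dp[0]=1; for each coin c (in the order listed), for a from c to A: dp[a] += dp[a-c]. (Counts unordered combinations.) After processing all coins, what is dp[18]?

after  coin     0     1     2     3     4     5     6     7     8     9    10    11    12    13    14    15    16    17    18
          1     1     1     1     1     1     1     1     1     1     1     1     1     1     1     1     1     1     1     1
          2     1     1     2     2     3     3     4     4     5     5     6     6     7     7     8     8     9     9    10
          3     1     1     2     3     4     5     7     8    10    12    14    16    19    21    24    27    30    33    37
          5     1     1     2     3     4     6     8    10    13    16    20    24    29    34    40    47    54    62    71

71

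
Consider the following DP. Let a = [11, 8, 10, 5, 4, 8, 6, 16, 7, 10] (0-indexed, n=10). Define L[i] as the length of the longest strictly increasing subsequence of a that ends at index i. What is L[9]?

4

   i    0    1    2    3    4    5    6    7    8    9
a[i]   11    8   10    5    4    8    6   16    7   10
L[i]    1    1    2    1    1    2    2    3    3    4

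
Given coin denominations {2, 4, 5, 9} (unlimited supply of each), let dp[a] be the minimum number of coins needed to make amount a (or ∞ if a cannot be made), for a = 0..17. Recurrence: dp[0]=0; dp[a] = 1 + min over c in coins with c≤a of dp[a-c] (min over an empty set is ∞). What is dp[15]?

 a  0  1  2  3  4  5  6  7  8  9 10 11 12 13 14 15 16 17
dp  0  -  1  -  1  1  2  2  2  1  2  2  3  2  2  3  3  3
(- denotes ∞ / unreachable)

3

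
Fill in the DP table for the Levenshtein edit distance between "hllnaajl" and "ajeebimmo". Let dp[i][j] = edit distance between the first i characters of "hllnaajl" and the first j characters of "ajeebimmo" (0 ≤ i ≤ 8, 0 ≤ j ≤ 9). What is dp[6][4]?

   ''  a  j  e  e  b  i  m  m  o
''  0  1  2  3  4  5  6  7  8  9
 h  1  1  2  3  4  5  6  7  8  9
 l  2  2  2  3  4  5  6  7  8  9
 l  3  3  3  3  4  5  6  7  8  9
 n  4  4  4  4  4  5  6  7  8  9
 a  5  4  5  5  5  5  6  7  8  9
 a  6  5  5  6  6  6  6  7  8  9
 j  7  6  5  6  7  7  7  7  8  9
 l  8  7  6  6  7  8  8  8  8  9

6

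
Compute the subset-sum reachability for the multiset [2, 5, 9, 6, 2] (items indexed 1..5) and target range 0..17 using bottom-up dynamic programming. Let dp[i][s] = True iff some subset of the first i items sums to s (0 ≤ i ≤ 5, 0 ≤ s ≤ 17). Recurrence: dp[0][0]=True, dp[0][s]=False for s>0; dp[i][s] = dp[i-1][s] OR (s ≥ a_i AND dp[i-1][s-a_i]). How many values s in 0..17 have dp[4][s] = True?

13

i\s   0   1   2   3   4   5   6   7   8   9  10  11  12  13  14  15  16  17
  0   T   F   F   F   F   F   F   F   F   F   F   F   F   F   F   F   F   F
  1   T   F   T   F   F   F   F   F   F   F   F   F   F   F   F   F   F   F
  2   T   F   T   F   F   T   F   T   F   F   F   F   F   F   F   F   F   F
  3   T   F   T   F   F   T   F   T   F   T   F   T   F   F   T   F   T   F
  4   T   F   T   F   F   T   T   T   T   T   F   T   F   T   T   T   T   T
  5   T   F   T   F   T   T   T   T   T   T   T   T   F   T   T   T   T   T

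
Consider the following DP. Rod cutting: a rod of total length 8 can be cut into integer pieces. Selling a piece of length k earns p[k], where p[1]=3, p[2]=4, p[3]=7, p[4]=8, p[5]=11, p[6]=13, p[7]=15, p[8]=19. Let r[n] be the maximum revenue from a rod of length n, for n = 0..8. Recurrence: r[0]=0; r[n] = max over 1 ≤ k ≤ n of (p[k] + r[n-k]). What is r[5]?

15

   n    0    1    2    3    4    5    6    7    8
r[n]    0    3    6    9   12   15   18   21   24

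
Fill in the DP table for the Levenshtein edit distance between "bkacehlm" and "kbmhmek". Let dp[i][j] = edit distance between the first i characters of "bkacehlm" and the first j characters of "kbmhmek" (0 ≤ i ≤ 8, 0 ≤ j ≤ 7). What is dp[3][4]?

3

   ''  k  b  m  h  m  e  k
''  0  1  2  3  4  5  6  7
 b  1  1  1  2  3  4  5  6
 k  2  1  2  2  3  4  5  5
 a  3  2  2  3  3  4  5  6
 c  4  3  3  3  4  4  5  6
 e  5  4  4  4  4  5  4  5
 h  6  5  5  5  4  5  5  5
 l  7  6  6  6  5  5  6  6
 m  8  7  7  6  6  5  6  7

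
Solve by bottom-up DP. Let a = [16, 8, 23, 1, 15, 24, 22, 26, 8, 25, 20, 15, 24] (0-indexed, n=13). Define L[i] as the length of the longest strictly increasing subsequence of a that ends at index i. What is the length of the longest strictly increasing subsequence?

   i    0    1    2    3    4    5    6    7    8    9   10   11   12
a[i]   16    8   23    1   15   24   22   26    8   25   20   15   24
L[i]    1    1    2    1    2    3    3    4    2    4    3    3    4

4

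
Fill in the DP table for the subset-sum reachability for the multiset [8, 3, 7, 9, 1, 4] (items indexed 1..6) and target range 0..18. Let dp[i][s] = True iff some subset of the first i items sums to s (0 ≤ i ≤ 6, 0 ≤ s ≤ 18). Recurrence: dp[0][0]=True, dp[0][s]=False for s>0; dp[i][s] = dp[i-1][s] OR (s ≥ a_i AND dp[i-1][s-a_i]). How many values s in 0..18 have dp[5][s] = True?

i\s   0   1   2   3   4   5   6   7   8   9  10  11  12  13  14  15  16  17  18
  0   T   F   F   F   F   F   F   F   F   F   F   F   F   F   F   F   F   F   F
  1   T   F   F   F   F   F   F   F   T   F   F   F   F   F   F   F   F   F   F
  2   T   F   F   T   F   F   F   F   T   F   F   T   F   F   F   F   F   F   F
  3   T   F   F   T   F   F   F   T   T   F   T   T   F   F   F   T   F   F   T
  4   T   F   F   T   F   F   F   T   T   T   T   T   T   F   F   T   T   T   T
  5   T   T   F   T   T   F   F   T   T   T   T   T   T   T   F   T   T   T   T
  6   T   T   F   T   T   T   F   T   T   T   T   T   T   T   T   T   T   T   T

15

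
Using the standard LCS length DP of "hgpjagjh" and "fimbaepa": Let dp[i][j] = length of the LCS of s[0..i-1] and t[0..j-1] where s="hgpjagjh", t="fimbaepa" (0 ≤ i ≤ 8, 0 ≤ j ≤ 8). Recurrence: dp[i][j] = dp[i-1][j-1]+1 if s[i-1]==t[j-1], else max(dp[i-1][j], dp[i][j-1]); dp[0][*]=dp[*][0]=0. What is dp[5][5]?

1

   ''  f  i  m  b  a  e  p  a
''  0  0  0  0  0  0  0  0  0
 h  0  0  0  0  0  0  0  0  0
 g  0  0  0  0  0  0  0  0  0
 p  0  0  0  0  0  0  0  1  1
 j  0  0  0  0  0  0  0  1  1
 a  0  0  0  0  0  1  1  1  2
 g  0  0  0  0  0  1  1  1  2
 j  0  0  0  0  0  1  1  1  2
 h  0  0  0  0  0  1  1  1  2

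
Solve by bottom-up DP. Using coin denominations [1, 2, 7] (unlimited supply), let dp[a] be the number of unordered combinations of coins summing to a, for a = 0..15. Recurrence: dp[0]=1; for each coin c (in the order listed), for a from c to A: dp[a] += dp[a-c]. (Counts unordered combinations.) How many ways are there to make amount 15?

after  coin     0     1     2     3     4     5     6     7     8     9    10    11    12    13    14    15
          1     1     1     1     1     1     1     1     1     1     1     1     1     1     1     1     1
          2     1     1     2     2     3     3     4     4     5     5     6     6     7     7     8     8
          7     1     1     2     2     3     3     4     5     6     7     8     9    10    11    13    14

14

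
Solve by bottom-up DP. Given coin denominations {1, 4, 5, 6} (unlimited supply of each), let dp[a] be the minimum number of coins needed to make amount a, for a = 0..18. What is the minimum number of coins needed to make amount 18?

 a  0  1  2  3  4  5  6  7  8  9 10 11 12 13 14 15 16 17 18
dp  0  1  2  3  1  1  1  2  2  2  2  2  2  3  3  3  3  3  3

3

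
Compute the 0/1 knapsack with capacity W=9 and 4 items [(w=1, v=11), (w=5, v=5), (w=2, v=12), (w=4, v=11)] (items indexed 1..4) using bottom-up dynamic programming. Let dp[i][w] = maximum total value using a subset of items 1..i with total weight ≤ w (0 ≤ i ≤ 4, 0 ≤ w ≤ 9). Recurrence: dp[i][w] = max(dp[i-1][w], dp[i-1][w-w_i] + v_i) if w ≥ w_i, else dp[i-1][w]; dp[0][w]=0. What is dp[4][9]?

34

i\w   0   1   2   3   4   5   6   7   8   9
  0   0   0   0   0   0   0   0   0   0   0
  1   0  11  11  11  11  11  11  11  11  11
  2   0  11  11  11  11  11  16  16  16  16
  3   0  11  12  23  23  23  23  23  28  28
  4   0  11  12  23  23  23  23  34  34  34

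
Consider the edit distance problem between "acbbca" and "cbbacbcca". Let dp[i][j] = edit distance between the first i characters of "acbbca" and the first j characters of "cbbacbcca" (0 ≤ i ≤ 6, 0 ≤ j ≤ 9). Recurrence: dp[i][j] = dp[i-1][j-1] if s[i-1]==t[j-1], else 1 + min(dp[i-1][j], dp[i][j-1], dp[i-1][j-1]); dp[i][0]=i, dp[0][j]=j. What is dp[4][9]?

   ''  c  b  b  a  c  b  c  c  a
''  0  1  2  3  4  5  6  7  8  9
 a  1  1  2  3  3  4  5  6  7  8
 c  2  1  2  3  4  3  4  5  6  7
 b  3  2  1  2  3  4  3  4  5  6
 b  4  3  2  1  2  3  4  4  5  6
 c  5  4  3  2  2  2  3  4  4  5
 a  6  5  4  3  2  3  3  4  5  4

6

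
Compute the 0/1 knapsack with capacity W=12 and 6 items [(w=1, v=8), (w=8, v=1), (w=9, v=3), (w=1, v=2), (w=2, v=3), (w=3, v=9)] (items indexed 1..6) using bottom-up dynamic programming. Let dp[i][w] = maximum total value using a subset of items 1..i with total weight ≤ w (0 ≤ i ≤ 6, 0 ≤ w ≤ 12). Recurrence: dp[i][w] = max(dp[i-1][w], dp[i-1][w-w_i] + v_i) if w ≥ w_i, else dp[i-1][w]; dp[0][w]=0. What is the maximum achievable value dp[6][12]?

22

i\w   0   1   2   3   4   5   6   7   8   9  10  11  12
  0   0   0   0   0   0   0   0   0   0   0   0   0   0
  1   0   8   8   8   8   8   8   8   8   8   8   8   8
  2   0   8   8   8   8   8   8   8   8   9   9   9   9
  3   0   8   8   8   8   8   8   8   8   9  11  11  11
  4   0   8  10  10  10  10  10  10  10  10  11  13  13
  5   0   8  10  11  13  13  13  13  13  13  13  13  14
  6   0   8  10  11  17  19  20  22  22  22  22  22  22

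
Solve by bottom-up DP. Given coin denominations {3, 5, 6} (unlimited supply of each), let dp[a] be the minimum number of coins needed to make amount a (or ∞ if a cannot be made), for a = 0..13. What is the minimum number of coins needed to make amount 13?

 a  0  1  2  3  4  5  6  7  8  9 10 11 12 13
dp  0  -  -  1  -  1  1  -  2  2  2  2  2  3
(- denotes ∞ / unreachable)

3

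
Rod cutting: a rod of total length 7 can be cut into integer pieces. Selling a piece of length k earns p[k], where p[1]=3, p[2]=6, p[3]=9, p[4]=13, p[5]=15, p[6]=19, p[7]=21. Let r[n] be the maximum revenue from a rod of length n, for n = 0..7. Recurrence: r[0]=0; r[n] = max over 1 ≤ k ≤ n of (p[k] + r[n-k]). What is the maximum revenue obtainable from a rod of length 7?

22

   n    0    1    2    3    4    5    6    7
r[n]    0    3    6    9   13   16   19   22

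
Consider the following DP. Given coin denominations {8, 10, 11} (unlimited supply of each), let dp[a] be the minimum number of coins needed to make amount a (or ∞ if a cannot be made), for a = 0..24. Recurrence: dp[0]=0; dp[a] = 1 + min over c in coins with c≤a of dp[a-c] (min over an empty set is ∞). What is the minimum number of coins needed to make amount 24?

3

 a  0  1  2  3  4  5  6  7  8  9 10 11 12 13 14 15 16 17 18 19 20 21 22 23 24
dp  0  -  -  -  -  -  -  -  1  -  1  1  -  -  -  -  2  -  2  2  2  2  2  -  3
(- denotes ∞ / unreachable)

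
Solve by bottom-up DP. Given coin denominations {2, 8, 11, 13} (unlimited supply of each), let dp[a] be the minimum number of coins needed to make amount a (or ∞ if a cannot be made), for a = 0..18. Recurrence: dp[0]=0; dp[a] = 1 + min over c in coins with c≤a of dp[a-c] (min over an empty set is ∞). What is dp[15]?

2

 a  0  1  2  3  4  5  6  7  8  9 10 11 12 13 14 15 16 17 18
dp  0  -  1  -  2  -  3  -  1  -  2  1  3  1  4  2  2  3  3
(- denotes ∞ / unreachable)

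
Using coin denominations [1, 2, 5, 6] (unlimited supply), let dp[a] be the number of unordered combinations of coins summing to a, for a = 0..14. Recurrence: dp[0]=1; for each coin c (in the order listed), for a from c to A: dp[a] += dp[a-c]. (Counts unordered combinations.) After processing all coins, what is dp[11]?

after  coin     0     1     2     3     4     5     6     7     8     9    10    11    12    13    14
          1     1     1     1     1     1     1     1     1     1     1     1     1     1     1     1
          2     1     1     2     2     3     3     4     4     5     5     6     6     7     7     8
          5     1     1     2     2     3     4     5     6     7     8    10    11    13    14    16
          6     1     1     2     2     3     4     6     7     9    10    13    15    19    21    25

15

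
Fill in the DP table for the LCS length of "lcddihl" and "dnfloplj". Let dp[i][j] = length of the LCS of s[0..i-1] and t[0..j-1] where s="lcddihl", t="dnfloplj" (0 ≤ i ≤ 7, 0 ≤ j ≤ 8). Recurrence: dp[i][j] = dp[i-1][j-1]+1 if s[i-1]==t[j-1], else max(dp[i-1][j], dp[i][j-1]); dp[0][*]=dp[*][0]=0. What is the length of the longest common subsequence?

2

   ''  d  n  f  l  o  p  l  j
''  0  0  0  0  0  0  0  0  0
 l  0  0  0  0  1  1  1  1  1
 c  0  0  0  0  1  1  1  1  1
 d  0  1  1  1  1  1  1  1  1
 d  0  1  1  1  1  1  1  1  1
 i  0  1  1  1  1  1  1  1  1
 h  0  1  1  1  1  1  1  1  1
 l  0  1  1  1  2  2  2  2  2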